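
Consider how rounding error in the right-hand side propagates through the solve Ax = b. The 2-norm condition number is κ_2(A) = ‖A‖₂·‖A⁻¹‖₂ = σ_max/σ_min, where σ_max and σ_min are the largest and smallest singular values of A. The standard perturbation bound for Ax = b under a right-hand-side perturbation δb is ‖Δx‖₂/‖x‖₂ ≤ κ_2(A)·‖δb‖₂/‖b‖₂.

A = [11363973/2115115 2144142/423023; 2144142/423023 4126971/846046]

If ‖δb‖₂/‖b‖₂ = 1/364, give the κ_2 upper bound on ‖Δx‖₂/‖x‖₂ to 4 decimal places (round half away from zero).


0.5527

M = AᵀA = [290218198869/5319514225 55277052831/1063902845; 55277052831/1063902845 42118037217/851122276]. tr(M)=2632370661/25300900, det(M)=6765201/25300900
eigenvalues of AᵀA: λ = (tr ± √(tr²−4·det))/2 = 2601/25, 2601/1012036
κ_2(A) = √(λ_max/λ_min) = √((2601/25) / (2601/1012036)) = 201.2000
perturbation bound = 201.2000·1/364 = 0.5527


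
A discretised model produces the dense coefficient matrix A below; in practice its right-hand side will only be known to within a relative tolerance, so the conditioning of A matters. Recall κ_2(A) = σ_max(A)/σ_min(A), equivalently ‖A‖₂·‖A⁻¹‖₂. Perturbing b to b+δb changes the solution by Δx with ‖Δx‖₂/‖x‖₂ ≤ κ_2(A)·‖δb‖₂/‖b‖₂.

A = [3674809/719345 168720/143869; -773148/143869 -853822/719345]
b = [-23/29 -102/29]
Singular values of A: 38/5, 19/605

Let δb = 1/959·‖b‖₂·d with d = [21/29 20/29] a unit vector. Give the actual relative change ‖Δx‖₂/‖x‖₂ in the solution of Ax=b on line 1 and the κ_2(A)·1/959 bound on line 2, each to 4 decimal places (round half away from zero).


largest singular value 38/5, smallest 19/605
κ_2(A) = (38/5) / (19/605) = 242.0000
κ_2(A)·‖δb‖/‖b‖ = 0.2523
solve Ax = b  →  x = [21.2259 -93.1386]
‖b‖ = 3.6056, ‖x‖ = 95.5267
re-solving with b+δb shifts x by Δx of norm 0.1197
realised ‖Δx‖/‖x‖ = 0.0013
tightness: 0.0013 against a bound of 0.2523 (unrounded ratio ≈ 0.0050)

0.0013
0.2523


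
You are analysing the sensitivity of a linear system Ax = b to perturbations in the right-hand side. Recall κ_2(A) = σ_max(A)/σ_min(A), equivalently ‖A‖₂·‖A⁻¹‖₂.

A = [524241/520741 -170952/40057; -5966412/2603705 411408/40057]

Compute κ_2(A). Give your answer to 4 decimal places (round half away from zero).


232.0375

form AᵀA = [251294602401/40114081225 -223286912712/8022816245; -223286912712/8022816245 198481128768/1604563249] with trace 3101322321/23863225 and determinant 7485696/23863225
eigenvalues of AᵀA: λ = (tr ± √(tr²−4·det))/2 = 3249/25, 2304/954529
σ_max=√(3249/25)=(57/5), σ_min=√(2304/954529)=(48/977) → κ = 232.0375


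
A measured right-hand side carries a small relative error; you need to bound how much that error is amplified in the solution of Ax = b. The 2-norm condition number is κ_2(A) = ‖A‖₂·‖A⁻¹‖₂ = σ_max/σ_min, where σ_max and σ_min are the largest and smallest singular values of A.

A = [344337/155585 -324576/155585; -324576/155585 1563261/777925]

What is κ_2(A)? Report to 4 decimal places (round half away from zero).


AᵀA = [53250309/5756645 -1267793856/143916125; -1267793856/143916125 6037484481/719580625]; tr = 15093666/855625, det = 194481/21390625
eigenvalues of AᵀA: λ = (tr ± √(tr²−4·det))/2 = 441/25, 441/855625
κ = σ_max/σ_min = (21/5)/(21/925) = 185.0000

185.0000


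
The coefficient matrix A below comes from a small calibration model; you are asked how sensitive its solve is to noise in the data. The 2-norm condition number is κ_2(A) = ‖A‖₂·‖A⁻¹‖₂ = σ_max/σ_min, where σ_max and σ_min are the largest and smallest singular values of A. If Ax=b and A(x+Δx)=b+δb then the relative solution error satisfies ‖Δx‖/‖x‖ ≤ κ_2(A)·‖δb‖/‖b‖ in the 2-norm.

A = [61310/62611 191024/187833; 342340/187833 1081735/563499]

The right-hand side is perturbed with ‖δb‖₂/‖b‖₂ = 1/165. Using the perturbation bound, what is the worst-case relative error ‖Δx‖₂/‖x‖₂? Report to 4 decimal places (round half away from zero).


M = AᵀA = [522584500/122080401 1646111740/366241203; 1646111740/366241203 5185336081/1098723609]. tr(M)=11758141/1306449, det(M)=100/145161
char-poly roots: 9 and 100/1306449
so κ_2 = √(9 / (100/1306449)) = 342.9000
perturbation bound = 342.9000·1/165 = 2.0782

2.0782


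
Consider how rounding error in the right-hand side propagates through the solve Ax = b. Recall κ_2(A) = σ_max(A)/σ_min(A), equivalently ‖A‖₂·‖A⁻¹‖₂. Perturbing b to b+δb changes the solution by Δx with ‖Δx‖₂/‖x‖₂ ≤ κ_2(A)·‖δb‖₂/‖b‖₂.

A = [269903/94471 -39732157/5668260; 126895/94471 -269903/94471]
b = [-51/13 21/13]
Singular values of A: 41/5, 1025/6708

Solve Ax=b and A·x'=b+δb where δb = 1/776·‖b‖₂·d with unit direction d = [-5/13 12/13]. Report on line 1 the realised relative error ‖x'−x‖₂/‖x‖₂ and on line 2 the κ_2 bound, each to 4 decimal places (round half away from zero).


largest singular value 41/5, smallest 1025/6708
κ_2(A) = (41/5) / (1025/6708) = 53.6640
bound on ‖Δx‖/‖x‖: κ·ε = 53.6640·1/776 = 0.0692
solve Ax = b  →  x = [17.9822 7.8889]
‖b‖₂ = 4.2426 and ‖x‖₂ = 19.6366
with δb = [-0.0021 0.0050], A·Δx = δb → ‖Δx‖ = 0.0358
realised ‖Δx‖/‖x‖ = 0.0018
tightness: 0.0018 against a bound of 0.0692 (unrounded ratio ≈ 0.0263)

0.0018
0.0692


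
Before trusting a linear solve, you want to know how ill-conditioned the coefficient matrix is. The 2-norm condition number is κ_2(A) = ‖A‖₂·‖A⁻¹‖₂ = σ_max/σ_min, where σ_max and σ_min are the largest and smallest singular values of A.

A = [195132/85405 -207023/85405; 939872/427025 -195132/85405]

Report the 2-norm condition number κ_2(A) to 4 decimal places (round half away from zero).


184.0625

M = AᵀA = [63285234896/6287943125 -13289074596/1257588625; -13289074596/1257588625 2790862757/251517725]. tr(M)=4588165649/216825625, det(M)=71639296/5420640625
char-poly roots: 529/25 and 135424/216825625
σ_max=√(529/25)=(23/5), σ_min=√(135424/216825625)=(368/14725) → κ = 184.0625


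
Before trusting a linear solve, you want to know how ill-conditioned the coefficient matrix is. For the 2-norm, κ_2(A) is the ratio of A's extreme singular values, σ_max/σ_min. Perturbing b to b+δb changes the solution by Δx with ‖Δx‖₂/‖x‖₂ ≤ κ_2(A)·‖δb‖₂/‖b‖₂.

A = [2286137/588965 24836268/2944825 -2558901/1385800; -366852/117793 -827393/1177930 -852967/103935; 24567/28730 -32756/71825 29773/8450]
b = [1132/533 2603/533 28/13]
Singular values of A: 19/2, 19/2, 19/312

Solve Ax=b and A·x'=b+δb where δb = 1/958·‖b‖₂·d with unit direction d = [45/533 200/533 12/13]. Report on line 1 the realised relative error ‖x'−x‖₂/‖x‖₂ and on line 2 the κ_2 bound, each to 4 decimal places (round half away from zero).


largest singular value 19/2, smallest 19/312
κ = σ_max/σ_min = (19/2)/(19/312) = 156.0000
κ_2(A)·‖δb‖/‖b‖ = 0.1628
solve Ax = b  →  x = [-55.6929 29.8222 17.9874]
2-norm of b is 5.7446; of x, 65.6856
Δx = A⁻¹·δb where δb = 1/958·5.7446·d; ‖Δx‖ = 0.0985
relative error = 0.0015
tightness: 0.0015 against a bound of 0.1628 (unrounded ratio ≈ 0.0092)

0.0015
0.1628


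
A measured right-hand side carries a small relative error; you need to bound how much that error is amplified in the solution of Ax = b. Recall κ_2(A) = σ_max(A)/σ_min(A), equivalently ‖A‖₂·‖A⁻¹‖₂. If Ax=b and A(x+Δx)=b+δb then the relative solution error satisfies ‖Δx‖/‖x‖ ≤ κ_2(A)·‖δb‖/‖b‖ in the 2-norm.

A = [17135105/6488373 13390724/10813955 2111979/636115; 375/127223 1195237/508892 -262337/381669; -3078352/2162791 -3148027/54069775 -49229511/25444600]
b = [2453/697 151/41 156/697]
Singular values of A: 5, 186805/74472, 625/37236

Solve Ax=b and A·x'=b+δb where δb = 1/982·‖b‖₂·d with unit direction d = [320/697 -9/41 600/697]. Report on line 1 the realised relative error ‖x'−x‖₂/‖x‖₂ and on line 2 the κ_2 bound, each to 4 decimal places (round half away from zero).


largest singular value 5, smallest 625/37236
condition number: 5 ÷ (625/37236) = 297.8880
perturbation bound = 297.8880·1/982 = 0.3033
solve Ax = b  →  x = [-47.3021 11.6743 34.3310]
‖b‖₂ = 5.0990 and ‖x‖₂ = 59.6020
δb = ε·‖b‖·d = [0.0024 -0.0011 0.0045]; solving A·Δx = δb gives ‖Δx‖ = 0.3094
realised ‖Δx‖/‖x‖ = 0.0052
realised/bound (from unrounded values) ≈ 0.0171

0.0052
0.3033


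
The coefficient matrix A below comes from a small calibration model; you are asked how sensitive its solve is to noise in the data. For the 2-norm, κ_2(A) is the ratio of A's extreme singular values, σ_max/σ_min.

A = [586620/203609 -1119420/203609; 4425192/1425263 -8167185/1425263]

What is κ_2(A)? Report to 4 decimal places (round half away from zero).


form AᵀA = [43334545104/2415427609 -81234715320/2415427609; -81234715320/2415427609 152324454825/2415427609] with trace 677020761/8357881 and determinant 2624400/8357881
char-poly roots: 81 and 32400/8357881
σ_max=√81=9, σ_min=√(32400/8357881)=(180/2891) → κ = 144.5500

144.5500


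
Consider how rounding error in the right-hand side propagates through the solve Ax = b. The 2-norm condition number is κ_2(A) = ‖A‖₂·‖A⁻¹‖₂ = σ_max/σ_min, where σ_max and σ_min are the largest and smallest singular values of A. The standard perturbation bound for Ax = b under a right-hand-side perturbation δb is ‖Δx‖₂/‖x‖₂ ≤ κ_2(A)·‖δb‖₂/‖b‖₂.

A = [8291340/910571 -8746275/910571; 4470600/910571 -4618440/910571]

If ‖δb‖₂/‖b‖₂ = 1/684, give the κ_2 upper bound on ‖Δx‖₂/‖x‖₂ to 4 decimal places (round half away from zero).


M = AᵀA = [307033160400/2868994969 -322372102500/2868994969; -322372102500/2868994969 338502818025/2868994969]. tr(M)=767581425/3411409, det(M)=3240000/3411409
eigenvalues of AᵀA: λ = (tr ± √(tr²−4·det))/2 = 225, 14400/3411409
σ_max=√225=15, σ_min=√(14400/3411409)=(120/1847) → κ = 230.8750
bound on ‖Δx‖/‖x‖: κ·ε = 230.8750·1/684 = 0.3375

0.3375


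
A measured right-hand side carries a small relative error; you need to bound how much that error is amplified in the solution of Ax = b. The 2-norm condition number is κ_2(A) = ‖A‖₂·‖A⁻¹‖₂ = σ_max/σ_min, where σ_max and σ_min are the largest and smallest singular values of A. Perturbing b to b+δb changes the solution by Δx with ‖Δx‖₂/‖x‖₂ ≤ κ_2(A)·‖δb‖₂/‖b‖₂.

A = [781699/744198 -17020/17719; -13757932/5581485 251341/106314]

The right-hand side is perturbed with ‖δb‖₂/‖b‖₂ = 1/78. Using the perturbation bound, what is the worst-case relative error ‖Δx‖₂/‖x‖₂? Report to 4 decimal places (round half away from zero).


M = AᵀA = [5293548935809/737348516100 -12001880624/1755591705; -12001880624/1755591705 435507649/66879684]. tr(M)=6001795937/438376050, det(M)=1874161/140280336
eigenvalues of AᵀA: λ = (tr ± √(tr²−4·det))/2 = 1369/100, 34225/35070084
so κ_2 = √((1369/100) / (34225/35070084)) = 118.4400
bound on ‖Δx‖/‖x‖: κ·ε = 118.4400·1/78 = 1.5185

1.5185


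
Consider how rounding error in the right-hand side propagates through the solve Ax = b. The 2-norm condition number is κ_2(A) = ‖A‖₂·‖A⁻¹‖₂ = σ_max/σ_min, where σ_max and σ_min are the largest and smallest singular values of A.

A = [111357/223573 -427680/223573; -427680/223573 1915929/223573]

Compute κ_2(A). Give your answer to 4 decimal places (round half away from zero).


133.0000

form AᵀA = [116187129/29735209 -515782080/29735209; -515782080/29735209 2292500961/29735209] with trace 1432890/17689 and determinant 6561/17689
solving λ² − 1432890/17689·λ + 6561/17689 = 0 gives λ = 81, 81/17689
so κ_2 = √(81 / (81/17689)) = 133.0000


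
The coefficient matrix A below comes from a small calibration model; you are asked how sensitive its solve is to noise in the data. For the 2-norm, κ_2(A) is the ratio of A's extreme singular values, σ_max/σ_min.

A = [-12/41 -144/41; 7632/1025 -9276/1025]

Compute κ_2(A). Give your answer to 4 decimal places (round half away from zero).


form AᵀA = [34704/625 -41472/625; -41472/625 58896/625] with trace 3744/25 and determinant 20736/25
solving λ² − 3744/25·λ + 20736/25 = 0 gives λ = 144, 144/25
so κ_2 = √(144 / (144/25)) = 5.0000

5.0000


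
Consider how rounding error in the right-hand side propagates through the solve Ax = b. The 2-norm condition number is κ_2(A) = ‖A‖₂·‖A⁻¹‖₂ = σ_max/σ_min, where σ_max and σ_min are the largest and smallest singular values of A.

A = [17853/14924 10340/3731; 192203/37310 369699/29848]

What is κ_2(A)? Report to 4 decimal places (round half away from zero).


350.0000

M = AᵀA = [7126537/254800 3420549/50960; 3420549/50960 6567517/40768]. tr(M)=14822621/78400, det(M)=14641/50176
eigenvalues of AᵀA: λ = (tr ± √(tr²−4·det))/2 = 3025/16, 121/78400
κ = σ_max/σ_min = (55/4)/(11/280) = 350.0000


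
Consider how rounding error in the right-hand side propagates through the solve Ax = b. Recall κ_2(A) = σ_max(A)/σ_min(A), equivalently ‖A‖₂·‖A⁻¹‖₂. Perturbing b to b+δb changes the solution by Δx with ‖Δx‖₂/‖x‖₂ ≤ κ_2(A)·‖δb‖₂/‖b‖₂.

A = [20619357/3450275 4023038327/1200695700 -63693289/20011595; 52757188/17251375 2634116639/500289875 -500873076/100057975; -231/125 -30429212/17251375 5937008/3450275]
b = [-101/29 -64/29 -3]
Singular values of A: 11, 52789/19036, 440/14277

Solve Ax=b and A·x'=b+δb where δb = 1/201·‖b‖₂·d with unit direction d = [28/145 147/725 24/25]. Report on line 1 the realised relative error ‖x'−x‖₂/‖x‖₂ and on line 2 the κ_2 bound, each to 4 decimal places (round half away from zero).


from the listed singular values, σ₁ = 11, σ_n = 440/14277
κ_2(A) = 11 / (440/14277) = 356.9250
κ_2(A)·‖δb‖/‖b‖ = 1.7757
solve Ax = b  →  x = [-0.4521 -89.5123 -93.9853]
2-norm of b is 5.0990; of x, 129.7917
δb = ε·‖b‖·d = [0.0049 0.0051 0.0244]; solving A·Δx = δb gives ‖Δx‖ = 0.8231
dividing the unrounded norms, ‖Δx‖/‖x‖ = 0.0063
realised/bound (from unrounded values) ≈ 0.0036

0.0063
1.7757


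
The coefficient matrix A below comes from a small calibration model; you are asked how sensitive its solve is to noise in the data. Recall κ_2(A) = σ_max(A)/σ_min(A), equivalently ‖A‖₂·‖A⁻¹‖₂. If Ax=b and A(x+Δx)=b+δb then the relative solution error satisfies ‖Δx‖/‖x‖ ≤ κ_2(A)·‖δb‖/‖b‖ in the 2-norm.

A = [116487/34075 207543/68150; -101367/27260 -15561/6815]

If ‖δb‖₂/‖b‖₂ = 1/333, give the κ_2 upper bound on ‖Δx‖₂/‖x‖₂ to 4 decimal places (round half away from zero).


0.0339

AᵀA = [563601969/22090000 104383377/5522500; 104383377/5522500 80010189/5522500]; tr = 35345709/883600, det = 1750329/141376
char-poly roots: 3969/100 and 11025/35344
κ = σ_max/σ_min = (63/10)/(105/188) = 11.2800
κ_2(A)·‖δb‖/‖b‖ = 0.0339


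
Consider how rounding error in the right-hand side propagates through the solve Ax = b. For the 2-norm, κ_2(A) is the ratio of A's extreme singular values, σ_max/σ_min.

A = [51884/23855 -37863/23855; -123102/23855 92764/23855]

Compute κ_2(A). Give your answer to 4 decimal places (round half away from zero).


183.5000

form AᵀA = [21119588/673445 -15838956/673445; -15838956/673445 11880197/673445] with trace 6599957/134689 and determinant 9604/134689
solving λ² − 6599957/134689·λ + 9604/134689 = 0 gives λ = 49, 196/134689
σ_max=√49=7, σ_min=√(196/134689)=(14/367) → κ = 183.5000


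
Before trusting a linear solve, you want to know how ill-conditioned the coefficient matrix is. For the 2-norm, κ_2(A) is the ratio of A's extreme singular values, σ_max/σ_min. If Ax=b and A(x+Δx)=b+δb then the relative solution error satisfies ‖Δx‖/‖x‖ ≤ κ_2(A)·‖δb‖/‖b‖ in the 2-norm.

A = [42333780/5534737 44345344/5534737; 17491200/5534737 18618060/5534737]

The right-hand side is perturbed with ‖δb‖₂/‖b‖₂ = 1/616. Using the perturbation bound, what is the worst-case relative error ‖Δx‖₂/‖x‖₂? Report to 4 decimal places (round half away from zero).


M = AᵀA = [12414739683600/181262211001 13035255905280/181262211001; 13035255905280/181262211001 13687228950544/181262211001]. tr(M)=31036823584/215531761, det(M)=36000000/215531761
λ_max, λ_min = (31036823584/215531761 ± √963253381610754605056/46453939999761121)/2 = 144, 250000/215531761
κ_2(A) = √(λ_max/λ_min) = √(144 / (250000/215531761)) = 352.3440
κ_2(A)·‖δb‖/‖b‖ = 0.5720

0.5720


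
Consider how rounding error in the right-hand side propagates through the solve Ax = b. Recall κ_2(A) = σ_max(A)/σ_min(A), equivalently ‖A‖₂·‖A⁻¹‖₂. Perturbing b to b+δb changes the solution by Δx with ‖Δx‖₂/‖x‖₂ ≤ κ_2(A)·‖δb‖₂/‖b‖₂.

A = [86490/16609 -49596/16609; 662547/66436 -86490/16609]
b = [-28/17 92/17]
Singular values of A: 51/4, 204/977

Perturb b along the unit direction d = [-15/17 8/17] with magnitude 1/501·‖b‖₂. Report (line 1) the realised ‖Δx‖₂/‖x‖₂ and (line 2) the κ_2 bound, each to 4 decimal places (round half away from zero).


from the listed singular values, σ₁ = 51/4, σ_n = 204/977
κ = σ_max/σ_min = (51/4)/(204/977) = 61.0625
perturbation bound = 61.0625·1/501 = 0.1219
solve Ax = b  →  x = [9.2918 16.7555]
‖b‖₂ = 5.6569 and ‖x‖₂ = 19.1594
Δx = A⁻¹·δb where δb = 1/501·5.6569·d; ‖Δx‖ = 0.0541
relative error = 0.0028
so the bound overstates the realised error by a factor of ≈ 43.1835 (computed from the unrounded values)

0.0028
0.1219


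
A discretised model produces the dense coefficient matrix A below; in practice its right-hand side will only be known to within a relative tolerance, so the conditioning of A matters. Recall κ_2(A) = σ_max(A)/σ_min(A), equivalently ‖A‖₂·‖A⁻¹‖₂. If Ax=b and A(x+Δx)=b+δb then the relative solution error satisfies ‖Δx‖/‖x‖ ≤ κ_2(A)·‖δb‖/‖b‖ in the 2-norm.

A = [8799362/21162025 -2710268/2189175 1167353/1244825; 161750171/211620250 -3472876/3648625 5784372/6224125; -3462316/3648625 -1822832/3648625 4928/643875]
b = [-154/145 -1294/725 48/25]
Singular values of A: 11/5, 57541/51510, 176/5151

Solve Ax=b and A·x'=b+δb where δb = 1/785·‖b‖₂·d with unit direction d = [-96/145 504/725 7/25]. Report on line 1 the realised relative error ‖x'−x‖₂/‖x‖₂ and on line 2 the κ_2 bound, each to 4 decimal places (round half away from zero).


σ_max = 11/5, σ_min = 176/5151
κ_2(A) = (11/5) / (176/5151) = 64.3875
bound on ‖Δx‖/‖x‖: κ·ε = 64.3875·1/785 = 0.0820
solve Ax = b  →  x = [-1.9220 -0.2008 -0.5455]
‖b‖ = 2.8284, ‖x‖ = 2.0080
re-solving with b+δb shifts x by Δx of norm 0.1055
dividing the unrounded norms, ‖Δx‖/‖x‖ = 0.0525
realised/bound (from unrounded values) ≈ 0.6403

0.0525
0.0820


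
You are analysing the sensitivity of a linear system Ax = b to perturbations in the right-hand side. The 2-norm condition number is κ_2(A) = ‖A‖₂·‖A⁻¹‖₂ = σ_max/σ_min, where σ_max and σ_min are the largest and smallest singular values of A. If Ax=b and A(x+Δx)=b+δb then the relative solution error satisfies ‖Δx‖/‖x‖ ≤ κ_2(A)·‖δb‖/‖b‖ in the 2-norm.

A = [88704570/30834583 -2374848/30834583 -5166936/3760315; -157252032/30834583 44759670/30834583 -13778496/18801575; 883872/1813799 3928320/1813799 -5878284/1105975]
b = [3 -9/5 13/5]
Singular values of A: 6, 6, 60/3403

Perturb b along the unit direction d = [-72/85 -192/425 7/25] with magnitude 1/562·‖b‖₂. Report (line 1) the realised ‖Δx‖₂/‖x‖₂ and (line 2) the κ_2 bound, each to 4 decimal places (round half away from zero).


0.0078
0.6055

largest singular value 6, smallest 60/3403
κ = σ_max/σ_min = 6/(60/3403) = 340.3000
κ_2(A)·‖δb‖/‖b‖ = 0.6055
solve Ax = b  →  x = [-10.9623 -50.9991 -22.2756]
‖b‖₂ = 4.3589 and ‖x‖₂ = 56.7211
re-solving with b+δb shifts x by Δx of norm 0.4399
dividing the unrounded norms, ‖Δx‖/‖x‖ = 0.0078
tightness: 0.0078 against a bound of 0.6055 (unrounded ratio ≈ 0.0128)


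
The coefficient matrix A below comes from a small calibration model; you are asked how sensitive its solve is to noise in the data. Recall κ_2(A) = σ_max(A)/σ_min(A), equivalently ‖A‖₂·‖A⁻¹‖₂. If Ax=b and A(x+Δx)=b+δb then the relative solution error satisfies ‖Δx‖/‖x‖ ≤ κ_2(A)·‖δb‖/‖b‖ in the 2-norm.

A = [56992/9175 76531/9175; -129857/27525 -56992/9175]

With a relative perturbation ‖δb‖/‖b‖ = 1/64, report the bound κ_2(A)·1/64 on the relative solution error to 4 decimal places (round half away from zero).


form AᵀA = [1843825321/30305025 819430976/10101675; 819430976/10101675 364203281/3367225] with trace 204866194/1212201 and determinant 714025/1212201
solving λ² − 204866194/1212201·λ + 714025/1212201 = 0 gives λ = 169, 4225/1212201
so κ_2 = √(169 / (4225/1212201)) = 220.2000
perturbation bound = 220.2000·1/64 = 3.4406

3.4406


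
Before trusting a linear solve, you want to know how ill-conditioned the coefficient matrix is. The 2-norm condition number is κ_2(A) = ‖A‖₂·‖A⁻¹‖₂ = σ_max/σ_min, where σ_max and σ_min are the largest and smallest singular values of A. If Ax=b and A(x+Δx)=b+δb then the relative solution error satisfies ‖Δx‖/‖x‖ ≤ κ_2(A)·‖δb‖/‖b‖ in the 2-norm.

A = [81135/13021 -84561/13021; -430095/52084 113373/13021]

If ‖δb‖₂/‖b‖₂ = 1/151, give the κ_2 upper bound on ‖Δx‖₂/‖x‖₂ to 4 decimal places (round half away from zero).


M = AᵀA = [290307920625/2712743056 -76204587375/678185764; -76204587375/678185764 20003999850/169546441]. tr(M)=725769225/3225616, det(M)=1265625/3225616
solving λ² − 725769225/3225616·λ + 1265625/3225616 = 0 gives λ = 225, 5625/3225616
σ_max=√225=15, σ_min=√(5625/3225616)=(75/1796) → κ = 359.2000
worst-case relative error ≤ 359.2000 × 1/151 = 2.3788

2.3788


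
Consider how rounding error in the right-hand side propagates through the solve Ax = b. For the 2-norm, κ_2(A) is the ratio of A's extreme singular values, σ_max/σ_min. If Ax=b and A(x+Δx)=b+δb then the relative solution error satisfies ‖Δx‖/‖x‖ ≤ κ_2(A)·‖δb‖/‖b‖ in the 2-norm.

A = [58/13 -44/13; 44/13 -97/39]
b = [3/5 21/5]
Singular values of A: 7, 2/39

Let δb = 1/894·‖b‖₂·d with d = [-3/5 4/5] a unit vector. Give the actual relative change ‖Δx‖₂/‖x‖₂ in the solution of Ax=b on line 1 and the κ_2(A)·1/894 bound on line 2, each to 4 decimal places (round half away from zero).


largest singular value 7, smallest 2/39
κ = σ_max/σ_min = 7/(2/39) = 136.5000
perturbation bound = 136.5000·1/894 = 0.1527
solve Ax = b  →  x = [35.4429 46.5429]
‖b‖₂ = 4.2426 and ‖x‖₂ = 58.5016
δb = ε·‖b‖·d = [-0.0028 0.0038]; solving A·Δx = δb gives ‖Δx‖ = 0.0925
dividing the unrounded norms, ‖Δx‖/‖x‖ = 0.0016
so the bound overstates the realised error by a factor of ≈ 96.5227 (computed from the unrounded values)

0.0016
0.1527


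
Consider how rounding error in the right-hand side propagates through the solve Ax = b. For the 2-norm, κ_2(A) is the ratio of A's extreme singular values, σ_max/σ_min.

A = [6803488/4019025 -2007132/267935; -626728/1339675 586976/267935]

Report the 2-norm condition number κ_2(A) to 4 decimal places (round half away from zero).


AᵀA = [79716065344/25844099121 -39357656960/2871566569; -39357656960/2871566569 174924787600/2871566569]; tr = 983961424/15374241, det = 640000/15374241
solving λ² − 983961424/15374241·λ + 640000/15374241 = 0 gives λ = 64, 10000/15374241
κ_2(A) = √(λ_max/λ_min) = √(64 / (10000/15374241)) = 313.6800

313.6800


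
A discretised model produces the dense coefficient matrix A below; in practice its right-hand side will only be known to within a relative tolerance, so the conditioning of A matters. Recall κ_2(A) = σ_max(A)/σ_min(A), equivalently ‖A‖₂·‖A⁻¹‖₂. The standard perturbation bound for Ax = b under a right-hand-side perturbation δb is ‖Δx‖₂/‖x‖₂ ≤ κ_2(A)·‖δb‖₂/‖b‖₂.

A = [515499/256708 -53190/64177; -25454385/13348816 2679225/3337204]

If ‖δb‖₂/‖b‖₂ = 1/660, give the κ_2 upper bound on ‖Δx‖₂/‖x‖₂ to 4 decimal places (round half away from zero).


M = AᵀA = [1624833012969/211879772416 -169250963265/52969943104; -169250963265/52969943104 17631794025/13242485776]. tr(M)=11283678801/1253726464, det(M)=1265625/1253726464
char-poly roots: 9 and 140625/1253726464
κ = σ_max/σ_min = 3/(375/35408) = 283.2640
κ_2(A)·‖δb‖/‖b‖ = 0.4292

0.4292


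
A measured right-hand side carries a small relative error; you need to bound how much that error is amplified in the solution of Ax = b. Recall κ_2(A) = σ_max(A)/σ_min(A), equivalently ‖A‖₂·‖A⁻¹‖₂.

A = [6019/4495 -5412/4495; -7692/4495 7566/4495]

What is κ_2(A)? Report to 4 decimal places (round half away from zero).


46.5000

M = AᵀA = [3815809/808201 -3630900/808201; -3630900/808201 3461364/808201]. tr(M)=8653/961, det(M)=36/961
char-poly roots: 9 and 4/961
κ = σ_max/σ_min = 3/(2/31) = 46.5000


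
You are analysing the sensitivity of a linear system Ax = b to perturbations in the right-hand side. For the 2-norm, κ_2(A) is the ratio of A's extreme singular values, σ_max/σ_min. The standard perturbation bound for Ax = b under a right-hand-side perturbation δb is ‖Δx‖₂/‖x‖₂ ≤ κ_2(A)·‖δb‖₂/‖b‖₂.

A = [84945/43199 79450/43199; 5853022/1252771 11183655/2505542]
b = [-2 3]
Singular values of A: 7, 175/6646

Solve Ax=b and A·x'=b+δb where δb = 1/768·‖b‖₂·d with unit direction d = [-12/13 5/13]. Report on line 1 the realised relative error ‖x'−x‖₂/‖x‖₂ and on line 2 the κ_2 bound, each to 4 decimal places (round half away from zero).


σ_max = 7, σ_min = 175/6646
κ_2(A) = 7 / (175/6646) = 265.8400
bound on ‖Δx‖/‖x‖: κ·ε = 265.8400·1/768 = 0.3461
solve Ax = b  →  x = [-78.3665 82.6991]
‖b‖ = 3.6056, ‖x‖ = 113.9318
with δb = [-0.0043 0.0018], A·Δx = δb → ‖Δx‖ = 0.1783
realised ‖Δx‖/‖x‖ = 0.0016
so the bound overstates the realised error by a factor of ≈ 221.1929 (computed from the unrounded values)

0.0016
0.3461


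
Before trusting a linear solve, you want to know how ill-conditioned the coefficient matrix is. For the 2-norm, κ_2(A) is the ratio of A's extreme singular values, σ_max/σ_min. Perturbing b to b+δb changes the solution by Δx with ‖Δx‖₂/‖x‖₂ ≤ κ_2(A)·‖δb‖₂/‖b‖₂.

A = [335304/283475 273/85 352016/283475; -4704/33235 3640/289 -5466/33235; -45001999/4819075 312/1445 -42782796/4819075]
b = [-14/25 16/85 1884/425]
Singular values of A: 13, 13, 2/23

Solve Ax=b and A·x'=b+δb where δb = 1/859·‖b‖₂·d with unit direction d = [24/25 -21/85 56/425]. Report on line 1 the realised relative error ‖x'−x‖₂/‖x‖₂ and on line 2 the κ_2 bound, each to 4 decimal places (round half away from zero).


largest singular value 13, smallest 2/23
κ = σ_max/σ_min = 13/(2/23) = 149.5000
worst-case relative error ≤ 149.5000 × 1/859 = 0.1740
solve Ax = b  →  x = [-0.2490 0.0090 -0.2372]
2-norm of b is 4.4721; of x, 0.3440
re-solving with b+δb shifts x by Δx of norm 0.0599
dividing the unrounded norms, ‖Δx‖/‖x‖ = 0.1740
so the bound is sharp here: realised error equals the bound

0.1740
0.1740


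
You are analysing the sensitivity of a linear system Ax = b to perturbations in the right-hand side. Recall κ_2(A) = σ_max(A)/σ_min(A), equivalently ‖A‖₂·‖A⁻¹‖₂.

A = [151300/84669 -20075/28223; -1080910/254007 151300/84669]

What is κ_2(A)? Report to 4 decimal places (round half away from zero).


150.3000

form AᵀA = [8132494900/381772521 -1129454500/127257507; -1129454500/127257507 156915625/42419169] with trace 56477725/2259009 and determinant 62500/2259009
λ_max, λ_min = (56477725/2259009 ± √3189168668925625/5103121662081)/2 = 25, 2500/2259009
κ_2(A) = √(λ_max/λ_min) = √(25 / (2500/2259009)) = 150.3000


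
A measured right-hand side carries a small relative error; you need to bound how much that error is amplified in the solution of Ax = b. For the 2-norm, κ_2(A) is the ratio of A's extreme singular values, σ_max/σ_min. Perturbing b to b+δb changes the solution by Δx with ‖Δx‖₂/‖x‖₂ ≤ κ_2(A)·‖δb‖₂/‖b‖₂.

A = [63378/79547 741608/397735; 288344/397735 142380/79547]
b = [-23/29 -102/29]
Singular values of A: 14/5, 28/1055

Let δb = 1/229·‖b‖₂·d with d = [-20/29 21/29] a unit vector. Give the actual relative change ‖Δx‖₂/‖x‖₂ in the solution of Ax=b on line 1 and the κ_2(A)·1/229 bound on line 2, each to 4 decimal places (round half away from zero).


from the listed singular values, σ₁ = 14/5, σ_n = 28/1055
condition number: (14/5) ÷ (28/1055) = 105.5000
perturbation bound = 105.5000·1/229 = 0.4607
solve Ax = b  →  x = [69.1484 -29.9725]
‖b‖ = 3.6056, ‖x‖ = 75.3648
Δx = A⁻¹·δb where δb = 1/229·3.6056·d; ‖Δx‖ = 0.5932
realised ‖Δx‖/‖x‖ = 0.0079
tightness: 0.0079 against a bound of 0.4607 (unrounded ratio ≈ 0.0171)

0.0079
0.4607


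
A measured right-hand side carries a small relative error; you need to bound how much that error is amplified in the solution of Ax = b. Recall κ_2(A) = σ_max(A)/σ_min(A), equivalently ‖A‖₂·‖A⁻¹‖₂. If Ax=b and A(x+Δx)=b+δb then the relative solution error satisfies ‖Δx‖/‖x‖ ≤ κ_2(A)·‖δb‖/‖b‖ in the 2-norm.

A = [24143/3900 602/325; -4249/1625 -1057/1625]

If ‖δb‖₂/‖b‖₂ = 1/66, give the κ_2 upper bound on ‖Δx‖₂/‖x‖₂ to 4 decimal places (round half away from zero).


0.9091

form AᵀA = [101608801/2250000 1234457/93750; 1234457/93750 60221/15625] with trace 176449/3600 and determinant 2401/3600
solving λ² − 176449/3600·λ + 2401/3600 = 0 gives λ = 49, 49/3600
so κ_2 = √(49 / (49/3600)) = 60.0000
perturbation bound = 60.0000·1/66 = 0.9091


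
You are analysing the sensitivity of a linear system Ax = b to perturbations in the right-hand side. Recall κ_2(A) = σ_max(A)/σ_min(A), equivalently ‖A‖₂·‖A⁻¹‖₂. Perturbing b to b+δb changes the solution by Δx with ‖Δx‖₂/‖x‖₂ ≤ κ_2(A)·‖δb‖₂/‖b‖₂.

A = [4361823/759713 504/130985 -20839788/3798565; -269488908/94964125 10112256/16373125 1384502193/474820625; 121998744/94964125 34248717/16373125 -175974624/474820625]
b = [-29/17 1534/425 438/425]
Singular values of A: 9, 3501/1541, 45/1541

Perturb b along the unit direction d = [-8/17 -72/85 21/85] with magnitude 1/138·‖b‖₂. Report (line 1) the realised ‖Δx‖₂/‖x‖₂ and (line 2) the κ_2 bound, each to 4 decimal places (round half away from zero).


0.0149
2.2333

from the listed singular values, σ₁ = 9, σ_n = 45/1541
κ_2(A) = 9 / (45/1541) = 308.2000
worst-case relative error ≤ 308.2000 × 1/138 = 2.2333
solve Ax = b  →  x = [-45.4158 20.0220 -47.2032]
2-norm of b is 4.1231; of x, 68.4954
Δx = A⁻¹·δb where δb = 1/138·4.1231·d; ‖Δx‖ = 1.0231
relative error = 0.0149
realised/bound (from unrounded values) ≈ 0.0067


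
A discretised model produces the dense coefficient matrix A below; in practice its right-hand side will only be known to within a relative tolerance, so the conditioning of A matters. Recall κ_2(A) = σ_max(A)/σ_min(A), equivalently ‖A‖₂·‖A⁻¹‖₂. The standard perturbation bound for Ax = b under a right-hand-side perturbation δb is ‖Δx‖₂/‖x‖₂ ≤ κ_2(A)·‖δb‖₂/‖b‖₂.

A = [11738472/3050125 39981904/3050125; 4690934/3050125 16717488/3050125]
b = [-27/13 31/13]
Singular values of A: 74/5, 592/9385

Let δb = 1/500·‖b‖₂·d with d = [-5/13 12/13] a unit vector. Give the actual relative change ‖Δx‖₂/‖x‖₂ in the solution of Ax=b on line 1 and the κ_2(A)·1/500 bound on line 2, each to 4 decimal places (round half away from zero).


0.0021
0.4693

from the listed singular values, σ₁ = 74/5, σ_n = 592/9385
condition number: (74/5) ÷ (592/9385) = 234.6250
bound on ‖Δx‖/‖x‖: κ·ε = 234.6250·1/500 = 0.4693
solve Ax = b  →  x = [-45.6757 13.2517]
2-norm of b is 3.1623; of x, 47.5592
with δb = [-0.0024 0.0058], A·Δx = δb → ‖Δx‖ = 0.1003
dividing the unrounded norms, ‖Δx‖/‖x‖ = 0.0021
so the bound overstates the realised error by a factor of ≈ 222.5850 (computed from the unrounded values)


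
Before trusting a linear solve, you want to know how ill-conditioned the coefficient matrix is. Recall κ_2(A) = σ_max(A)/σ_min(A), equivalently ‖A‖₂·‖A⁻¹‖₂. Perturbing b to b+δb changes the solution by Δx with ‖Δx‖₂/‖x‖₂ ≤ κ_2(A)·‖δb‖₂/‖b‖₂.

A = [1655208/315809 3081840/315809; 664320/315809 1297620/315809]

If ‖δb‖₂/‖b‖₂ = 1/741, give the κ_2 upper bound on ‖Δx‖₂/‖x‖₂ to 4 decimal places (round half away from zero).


M = AᵀA = [18822689856/590149849 35284740480/590149849; 35284740480/590149849 66163050000/590149849]. tr(M)=294068304/2042041, det(M)=2073600/2042041
char-poly roots: 144 and 14400/2042041
so κ_2 = √(144 / (14400/2042041)) = 142.9000
worst-case relative error ≤ 142.9000 × 1/741 = 0.1928

0.1928


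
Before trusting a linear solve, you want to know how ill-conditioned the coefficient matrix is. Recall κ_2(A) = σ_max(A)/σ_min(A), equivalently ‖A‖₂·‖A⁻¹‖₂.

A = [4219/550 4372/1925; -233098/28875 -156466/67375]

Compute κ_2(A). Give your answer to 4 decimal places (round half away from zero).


258.7200

form AᵀA = [413583280441/3335062500 70365459118/1945453125; 70365459118/1945453125 47896729556/4539390625] with trace 35183780809/261468900 and determinant 707281/2614689
char-poly roots: 3364/25 and 21025/10458756
σ_max=√(3364/25)=(58/5), σ_min=√(21025/10458756)=(145/3234) → κ = 258.7200


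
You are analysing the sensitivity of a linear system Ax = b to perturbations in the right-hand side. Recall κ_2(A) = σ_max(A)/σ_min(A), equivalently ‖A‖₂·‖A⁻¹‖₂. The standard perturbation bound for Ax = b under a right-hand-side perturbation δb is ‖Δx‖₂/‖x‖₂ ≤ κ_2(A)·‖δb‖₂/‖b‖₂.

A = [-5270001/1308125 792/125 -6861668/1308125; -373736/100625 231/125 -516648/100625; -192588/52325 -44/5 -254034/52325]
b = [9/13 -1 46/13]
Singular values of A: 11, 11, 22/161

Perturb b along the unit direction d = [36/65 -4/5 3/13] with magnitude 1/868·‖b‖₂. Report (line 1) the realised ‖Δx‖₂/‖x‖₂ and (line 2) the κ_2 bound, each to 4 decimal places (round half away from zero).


from the listed singular values, σ₁ = 11, σ_n = 22/161
κ_2(A) = 11 / (22/161) = 80.5000
perturbation bound = 80.5000·1/868 = 0.0927
solve Ax = b  →  x = [-11.8073 -0.2364 8.6509]
‖b‖ = 3.7417, ‖x‖ = 14.6392
with δb = [0.0024 -0.0034 0.0010], A·Δx = δb → ‖Δx‖ = 0.0315
dividing the unrounded norms, ‖Δx‖/‖x‖ = 0.0022
so the bound overstates the realised error by a factor of ≈ 43.0374 (computed from the unrounded values)

0.0022
0.0927


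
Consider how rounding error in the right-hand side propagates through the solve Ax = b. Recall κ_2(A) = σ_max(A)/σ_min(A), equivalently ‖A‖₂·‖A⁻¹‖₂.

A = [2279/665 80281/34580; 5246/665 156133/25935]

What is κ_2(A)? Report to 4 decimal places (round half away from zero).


49.8750

form AᵀA = [32714357/442225 294244313/5306700; 294244313/5306700 2651157217/63680400] with trace 294480985/2547216 and determinant 3418801/636804
λ_max, λ_min = (294480985/2547216 ± √86579715732841969/6488309350656)/2 = 1849/16, 7396/159201
so κ_2 = √((1849/16) / (7396/159201)) = 49.8750


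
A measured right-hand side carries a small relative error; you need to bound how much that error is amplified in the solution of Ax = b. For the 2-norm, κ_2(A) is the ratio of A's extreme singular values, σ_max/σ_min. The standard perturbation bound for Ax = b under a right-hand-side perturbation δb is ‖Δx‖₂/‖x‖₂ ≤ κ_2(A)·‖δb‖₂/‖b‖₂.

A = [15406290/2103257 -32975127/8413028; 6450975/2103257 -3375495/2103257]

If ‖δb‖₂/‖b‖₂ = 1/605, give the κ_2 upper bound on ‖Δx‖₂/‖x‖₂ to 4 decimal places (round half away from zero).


M = AᵀA = [1650703254525/26175680521 -1760725753785/52351361042; -1760725753785/52351361042 7512795648441/418810888336]. tr(M)=117384248169/1449172624, det(M)=102515625/1449172624
char-poly roots: 81 and 1265625/1449172624
κ_2(A) = √(λ_max/λ_min) = √(81 / (1265625/1449172624)) = 304.5440
perturbation bound = 304.5440·1/605 = 0.5034

0.5034


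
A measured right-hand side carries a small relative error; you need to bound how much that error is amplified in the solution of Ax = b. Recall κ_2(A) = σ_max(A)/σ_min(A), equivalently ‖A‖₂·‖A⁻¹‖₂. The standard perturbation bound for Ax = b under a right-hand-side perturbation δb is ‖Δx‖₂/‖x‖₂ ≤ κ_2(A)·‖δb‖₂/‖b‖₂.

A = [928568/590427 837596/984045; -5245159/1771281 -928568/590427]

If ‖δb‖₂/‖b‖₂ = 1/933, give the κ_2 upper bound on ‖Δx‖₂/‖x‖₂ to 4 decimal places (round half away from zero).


0.3285

M = AᵀA = [122047888273/10856181249 108485528008/18093635415; 108485528008/18093635415 96436217296/30156059025]. tr(M)=13560979801/939116025, det(M)=2085136/939116025
eigenvalues of AᵀA: λ = (tr ± √(tr²−4·det))/2 = 361/25, 5776/37564641
κ_2(A) = √(λ_max/λ_min) = √((361/25) / (5776/37564641)) = 306.4500
worst-case relative error ≤ 306.4500 × 1/933 = 0.3285


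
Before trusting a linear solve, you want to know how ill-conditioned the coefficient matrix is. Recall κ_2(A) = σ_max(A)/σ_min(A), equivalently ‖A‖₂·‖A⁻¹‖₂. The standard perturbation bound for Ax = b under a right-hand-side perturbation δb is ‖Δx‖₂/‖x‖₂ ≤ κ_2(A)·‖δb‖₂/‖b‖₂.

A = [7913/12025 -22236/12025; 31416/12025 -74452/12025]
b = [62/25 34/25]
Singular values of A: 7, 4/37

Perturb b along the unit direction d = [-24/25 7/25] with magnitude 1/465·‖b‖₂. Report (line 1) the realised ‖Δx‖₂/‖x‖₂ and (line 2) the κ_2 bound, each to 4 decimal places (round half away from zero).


0.0030
0.1392

from the listed singular values, σ₁ = 7, σ_n = 4/37
κ = σ_max/σ_min = 7/(4/37) = 64.7500
perturbation bound = 64.7500·1/465 = 0.1392
solve Ax = b  →  x = [-16.9670 -7.3791]
2-norm of b is 2.8284; of x, 18.5022
δb = ε·‖b‖·d = [-0.0058 0.0017]; solving A·Δx = δb gives ‖Δx‖ = 0.0563
relative error = 0.0030
tightness: 0.0030 against a bound of 0.1392 (unrounded ratio ≈ 0.0218)


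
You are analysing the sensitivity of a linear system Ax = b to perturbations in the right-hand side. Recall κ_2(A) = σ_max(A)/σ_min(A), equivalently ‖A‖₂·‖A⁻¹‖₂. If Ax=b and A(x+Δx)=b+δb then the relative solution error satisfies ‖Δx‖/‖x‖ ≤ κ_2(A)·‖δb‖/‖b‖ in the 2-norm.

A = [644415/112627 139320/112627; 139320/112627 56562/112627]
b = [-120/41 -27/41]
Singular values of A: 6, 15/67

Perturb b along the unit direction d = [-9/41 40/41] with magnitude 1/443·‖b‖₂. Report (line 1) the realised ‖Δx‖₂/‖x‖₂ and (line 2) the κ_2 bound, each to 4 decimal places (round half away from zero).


σ_max = 6, σ_min = 15/67
κ = σ_max/σ_min = 6/(15/67) = 26.8000
κ_2(A)·‖δb‖/‖b‖ = 0.0605
solve Ax = b  →  x = [-0.4878 -0.1098]
‖b‖₂ = 3.0000 and ‖x‖₂ = 0.5000
re-solving with b+δb shifts x by Δx of norm 0.0302
realised ‖Δx‖/‖x‖ = 0.0605
realised/bound = 1 exactly: the bound is attained for this b and d

0.0605
0.0605
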